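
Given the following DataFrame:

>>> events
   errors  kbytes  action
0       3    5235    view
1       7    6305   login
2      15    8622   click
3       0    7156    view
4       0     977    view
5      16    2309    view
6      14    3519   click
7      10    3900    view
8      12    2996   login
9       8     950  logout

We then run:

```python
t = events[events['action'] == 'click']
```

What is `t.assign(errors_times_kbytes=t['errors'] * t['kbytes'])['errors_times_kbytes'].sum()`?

filter rows where action == 'click':
   errors  kbytes action
2      15    8622  click
6      14    3519  click
add column errors_times_kbytes = t['errors'] * t['kbytes']:
   errors  kbytes action  errors_times_kbytes
2      15    8622  click               129330
6      14    3519  click                49266
Reading off the sum of column 'errors_times_kbytes', we get 178596.

178596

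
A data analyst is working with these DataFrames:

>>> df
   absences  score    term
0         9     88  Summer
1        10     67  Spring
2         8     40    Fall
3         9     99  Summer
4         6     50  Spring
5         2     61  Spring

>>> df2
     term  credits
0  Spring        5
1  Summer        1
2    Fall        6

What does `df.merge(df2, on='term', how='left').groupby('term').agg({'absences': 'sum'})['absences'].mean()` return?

merge on 'term' (how='left') → 6 rows:
   absences  score    term  credits
0         9     88  Summer        1
1        10     67  Spring        5
2         8     40    Fall        6
3         9     99  Summer        1
4         6     50  Spring        5
5         2     61  Spring        5
group by term, sum of absences:
        absences
term            
Fall           8
Spring        18
Summer        18

14.6666666667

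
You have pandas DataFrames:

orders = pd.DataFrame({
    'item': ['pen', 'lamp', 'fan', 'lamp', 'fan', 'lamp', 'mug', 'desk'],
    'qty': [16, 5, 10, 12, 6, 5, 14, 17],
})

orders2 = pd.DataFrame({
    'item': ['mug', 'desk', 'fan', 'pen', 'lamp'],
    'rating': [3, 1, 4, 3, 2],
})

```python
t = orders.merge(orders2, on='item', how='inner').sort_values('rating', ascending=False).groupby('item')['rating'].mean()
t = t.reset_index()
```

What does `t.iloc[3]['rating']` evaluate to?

3.0

merge on 'item' (how='inner') → 8 rows:
   item  qty  rating
0   pen   16       3
1  lamp    5       2
2   fan   10       4
3  lamp   12       2
4   fan    6       4
5  lamp    5       2
6   mug   14       3
7  desk   17       1
sort by rating descending:
   item  qty  rating
2   fan   10       4
4   fan    6       4
0   pen   16       3
6   mug   14       3
1  lamp    5       2
3  lamp   12       2
5  lamp    5       2
7  desk   17       1
group by item, mean of rating:
item
desk    1.0
fan     4.0
lamp    2.0
mug     3.0
pen     3.0
Name: rating, dtype: float64
reset_index():
   item  rating
0  desk     1.0
1   fan     4.0
2  lamp     2.0
3   mug     3.0
4   pen     3.0
The value at position 3, column 'rating' is 3.0.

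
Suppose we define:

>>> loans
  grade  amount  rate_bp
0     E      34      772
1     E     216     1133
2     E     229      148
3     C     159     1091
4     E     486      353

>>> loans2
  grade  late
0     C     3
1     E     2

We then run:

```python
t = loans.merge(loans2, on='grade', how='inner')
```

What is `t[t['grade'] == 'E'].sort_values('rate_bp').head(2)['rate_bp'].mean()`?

250.5

merge on 'grade' (how='inner') → 5 rows:
  grade  amount  rate_bp  late
0     E      34      772     2
1     E     216     1133     2
2     E     229      148     2
3     C     159     1091     3
4     E     486      353     2
filter rows where grade == 'E':
  grade  amount  rate_bp  late
0     E      34      772     2
1     E     216     1133     2
2     E     229      148     2
4     E     486      353     2
sort by rate_bp:
  grade  amount  rate_bp  late
2     E     229      148     2
4     E     486      353     2
0     E      34      772     2
1     E     216     1133     2
take first 2 rows:
  grade  amount  rate_bp  late
2     E     229      148     2
4     E     486      353     2
mean of column 'rate_bp' → 250.5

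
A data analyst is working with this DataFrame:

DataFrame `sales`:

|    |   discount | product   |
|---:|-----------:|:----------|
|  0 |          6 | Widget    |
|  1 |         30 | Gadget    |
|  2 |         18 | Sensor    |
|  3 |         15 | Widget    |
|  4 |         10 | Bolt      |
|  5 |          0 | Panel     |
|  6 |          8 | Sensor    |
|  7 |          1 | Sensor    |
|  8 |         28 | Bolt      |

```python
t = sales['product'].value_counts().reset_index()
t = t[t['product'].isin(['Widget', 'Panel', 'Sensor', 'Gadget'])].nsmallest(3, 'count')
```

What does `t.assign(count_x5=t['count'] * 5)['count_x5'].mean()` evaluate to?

6.66666666667

value_counts of product:
product
Sensor    3
Widget    2
Bolt      2
Gadget    1
Panel     1
Name: count, dtype: int64
reset_index():
  product  count
0  Sensor      3
1  Widget      2
2    Bolt      2
3  Gadget      1
4   Panel      1
filter rows where product in ['Widget', 'Panel', 'Sensor', 'Gadget']:
  product  count
0  Sensor      3
1  Widget      2
3  Gadget      1
4   Panel      1
take 3 rows with smallest count:
  product  count
3  Gadget      1
4   Panel      1
1  Widget      2
add column count_x5 = t['count'] * 5:
  product  count  count_x5
3  Gadget      1         5
4   Panel      1         5
1  Widget      2        10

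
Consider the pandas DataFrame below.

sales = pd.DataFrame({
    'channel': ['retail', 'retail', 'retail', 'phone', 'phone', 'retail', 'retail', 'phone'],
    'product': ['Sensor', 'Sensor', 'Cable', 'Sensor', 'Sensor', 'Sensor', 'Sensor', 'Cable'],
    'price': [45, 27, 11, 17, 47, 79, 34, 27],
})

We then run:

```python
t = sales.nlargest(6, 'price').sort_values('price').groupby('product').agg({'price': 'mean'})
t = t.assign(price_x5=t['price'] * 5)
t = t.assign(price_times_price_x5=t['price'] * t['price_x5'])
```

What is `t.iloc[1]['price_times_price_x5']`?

take 6 rows with largest price:
  channel product  price
5  retail  Sensor     79
4   phone  Sensor     47
0  retail  Sensor     45
6  retail  Sensor     34
1  retail  Sensor     27
7   phone   Cable     27
sort by price:
  channel product  price
1  retail  Sensor     27
7   phone   Cable     27
6  retail  Sensor     34
0  retail  Sensor     45
4   phone  Sensor     47
5  retail  Sensor     79
group by product, mean of price:
         price
product       
Cable     27.0
Sensor    46.4
add column price_x5 = t['price'] * 5:
         price  price_x5
product                 
Cable     27.0     135.0
Sensor    46.4     232.0
add column price_times_price_x5 = t['price'] * t['price_x5']:
         price  price_x5  price_times_price_x5
product                                       
Cable     27.0     135.0                3645.0
Sensor    46.4     232.0               10764.8
Then the value at position 1, column 'price_times_price_x5': 10764.8

10764.8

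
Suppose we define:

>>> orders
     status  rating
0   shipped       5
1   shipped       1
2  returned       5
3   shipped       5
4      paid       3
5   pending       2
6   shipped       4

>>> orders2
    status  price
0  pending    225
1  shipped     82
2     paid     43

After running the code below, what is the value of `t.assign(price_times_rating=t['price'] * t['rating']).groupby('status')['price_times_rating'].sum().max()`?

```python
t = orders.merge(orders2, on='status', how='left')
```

1230.0

merge on 'status' (how='left') → 7 rows:
     status  rating  price
0   shipped       5   82.0
1   shipped       1   82.0
2  returned       5    NaN
3   shipped       5   82.0
4      paid       3   43.0
5   pending       2  225.0
6   shipped       4   82.0
add column price_times_rating = t['price'] * t['rating']:
     status  rating  price  price_times_rating
0   shipped       5   82.0               410.0
1   shipped       1   82.0                82.0
2  returned       5    NaN                 NaN
3   shipped       5   82.0               410.0
4      paid       3   43.0               129.0
5   pending       2  225.0               450.0
6   shipped       4   82.0               328.0
group by status, sum of price_times_rating:
status
paid         129.0
pending      450.0
returned       0.0
shipped     1230.0
Name: price_times_rating, dtype: float64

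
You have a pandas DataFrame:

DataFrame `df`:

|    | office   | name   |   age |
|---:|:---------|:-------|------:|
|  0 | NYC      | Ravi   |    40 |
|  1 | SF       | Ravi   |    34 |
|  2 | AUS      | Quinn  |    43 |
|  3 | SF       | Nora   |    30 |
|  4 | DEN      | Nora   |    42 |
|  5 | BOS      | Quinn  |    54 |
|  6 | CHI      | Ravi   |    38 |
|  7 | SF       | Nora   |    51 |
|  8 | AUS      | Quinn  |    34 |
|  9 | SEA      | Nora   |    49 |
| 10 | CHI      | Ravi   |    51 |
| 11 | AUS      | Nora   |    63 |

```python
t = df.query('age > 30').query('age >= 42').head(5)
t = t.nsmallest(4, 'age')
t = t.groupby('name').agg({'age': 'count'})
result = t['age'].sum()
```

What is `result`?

4

filter rows where age > 30:
   office   name  age
0     NYC   Ravi   40
1      SF   Ravi   34
2     AUS  Quinn   43
4     DEN   Nora   42
5     BOS  Quinn   54
6     CHI   Ravi   38
7      SF   Nora   51
8     AUS  Quinn   34
9     SEA   Nora   49
10    CHI   Ravi   51
11    AUS   Nora   63
filter rows where age >= 42:
   office   name  age
2     AUS  Quinn   43
4     DEN   Nora   42
5     BOS  Quinn   54
7      SF   Nora   51
9     SEA   Nora   49
10    CHI   Ravi   51
11    AUS   Nora   63
take first 5 rows:
  office   name  age
2    AUS  Quinn   43
4    DEN   Nora   42
5    BOS  Quinn   54
7     SF   Nora   51
9    SEA   Nora   49
take 4 rows with smallest age:
  office   name  age
4    DEN   Nora   42
2    AUS  Quinn   43
9    SEA   Nora   49
7     SF   Nora   51
group by name, count of age:
       age
name      
Nora     3
Quinn    1
The sum of column 'age' is 4.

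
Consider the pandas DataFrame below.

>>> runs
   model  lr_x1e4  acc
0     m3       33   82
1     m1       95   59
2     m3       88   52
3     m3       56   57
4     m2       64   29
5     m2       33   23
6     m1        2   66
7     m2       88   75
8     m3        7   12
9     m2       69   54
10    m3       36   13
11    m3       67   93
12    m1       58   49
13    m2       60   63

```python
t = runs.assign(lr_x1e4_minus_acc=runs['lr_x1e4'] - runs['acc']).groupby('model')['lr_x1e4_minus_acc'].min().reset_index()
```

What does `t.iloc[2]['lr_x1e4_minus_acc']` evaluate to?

-49

add column lr_x1e4_minus_acc = runs['lr_x1e4'] - runs['acc']:
   model  lr_x1e4  acc  lr_x1e4_minus_acc
0     m3       33   82                -49
1     m1       95   59                 36
2     m3       88   52                 36
3     m3       56   57                 -1
4     m2       64   29                 35
5     m2       33   23                 10
6     m1        2   66                -64
7     m2       88   75                 13
8     m3        7   12                 -5
9     m2       69   54                 15
10    m3       36   13                 23
11    m3       67   93                -26
12    m1       58   49                  9
13    m2       60   63                 -3
group by model, min of lr_x1e4_minus_acc:
model
m1   -64
m2    -3
m3   -49
Name: lr_x1e4_minus_acc, dtype: int64
reset_index():
  model  lr_x1e4_minus_acc
0    m1                -64
1    m2                 -3
2    m3                -49
Reading off the value at position 2, column 'lr_x1e4_minus_acc', we get -49.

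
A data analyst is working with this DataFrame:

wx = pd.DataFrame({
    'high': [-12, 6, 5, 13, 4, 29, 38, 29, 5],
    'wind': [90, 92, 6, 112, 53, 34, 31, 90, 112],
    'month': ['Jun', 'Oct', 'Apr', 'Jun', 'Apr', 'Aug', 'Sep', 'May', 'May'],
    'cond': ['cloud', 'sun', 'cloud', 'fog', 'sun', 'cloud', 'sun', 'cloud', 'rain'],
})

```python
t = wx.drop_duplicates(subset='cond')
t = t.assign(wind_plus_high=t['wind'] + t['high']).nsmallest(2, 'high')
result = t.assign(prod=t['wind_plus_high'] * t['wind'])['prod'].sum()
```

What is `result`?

drop duplicate cond (keep=first):
   high  wind month   cond
0   -12    90   Jun  cloud
1     6    92   Oct    sun
3    13   112   Jun    fog
8     5   112   May   rain
add column wind_plus_high = t['wind'] + t['high']:
   high  wind month   cond  wind_plus_high
0   -12    90   Jun  cloud              78
1     6    92   Oct    sun              98
3    13   112   Jun    fog             125
8     5   112   May   rain             117
take 2 rows with smallest high:
   high  wind month   cond  wind_plus_high
0   -12    90   Jun  cloud              78
8     5   112   May   rain             117
add column prod = t['wind_plus_high'] * t['wind']:
   high  wind month   cond  wind_plus_high   prod
0   -12    90   Jun  cloud              78   7020
8     5   112   May   rain             117  13104
Reading off the sum of column 'prod', we get 20124.

20124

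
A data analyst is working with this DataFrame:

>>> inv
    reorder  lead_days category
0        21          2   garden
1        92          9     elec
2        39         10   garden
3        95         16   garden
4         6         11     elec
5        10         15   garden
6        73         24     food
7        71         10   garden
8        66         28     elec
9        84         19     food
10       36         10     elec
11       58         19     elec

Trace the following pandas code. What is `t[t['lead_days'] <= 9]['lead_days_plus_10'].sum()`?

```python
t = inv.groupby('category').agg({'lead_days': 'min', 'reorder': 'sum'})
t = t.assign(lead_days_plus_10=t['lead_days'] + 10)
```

group by category: min(lead_days), sum(reorder):
          lead_days  reorder
category                    
elec              9      258
food             19      157
garden            2      236
add column lead_days_plus_10 = t['lead_days'] + 10:
          lead_days  reorder  lead_days_plus_10
category                                       
elec              9      258                 19
food             19      157                 29
garden            2      236                 12
filter rows where lead_days <= 9:
          lead_days  reorder  lead_days_plus_10
category                                       
elec              9      258                 19
garden            2      236                 12

31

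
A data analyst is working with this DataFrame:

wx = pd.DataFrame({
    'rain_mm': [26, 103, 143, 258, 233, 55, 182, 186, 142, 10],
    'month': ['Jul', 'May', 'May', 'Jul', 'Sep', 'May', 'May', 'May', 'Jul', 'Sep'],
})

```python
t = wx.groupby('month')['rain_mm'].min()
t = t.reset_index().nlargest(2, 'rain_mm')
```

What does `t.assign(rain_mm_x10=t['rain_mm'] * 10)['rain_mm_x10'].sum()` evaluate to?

group by month, min of rain_mm:
month
Jul    26
May    55
Sep    10
Name: rain_mm, dtype: int64
reset_index():
  month  rain_mm
0   Jul       26
1   May       55
2   Sep       10
take 2 rows with largest rain_mm:
  month  rain_mm
1   May       55
0   Jul       26
add column rain_mm_x10 = t['rain_mm'] * 10:
  month  rain_mm  rain_mm_x10
1   May       55          550
0   Jul       26          260
The sum of column 'rain_mm_x10' is 810.

810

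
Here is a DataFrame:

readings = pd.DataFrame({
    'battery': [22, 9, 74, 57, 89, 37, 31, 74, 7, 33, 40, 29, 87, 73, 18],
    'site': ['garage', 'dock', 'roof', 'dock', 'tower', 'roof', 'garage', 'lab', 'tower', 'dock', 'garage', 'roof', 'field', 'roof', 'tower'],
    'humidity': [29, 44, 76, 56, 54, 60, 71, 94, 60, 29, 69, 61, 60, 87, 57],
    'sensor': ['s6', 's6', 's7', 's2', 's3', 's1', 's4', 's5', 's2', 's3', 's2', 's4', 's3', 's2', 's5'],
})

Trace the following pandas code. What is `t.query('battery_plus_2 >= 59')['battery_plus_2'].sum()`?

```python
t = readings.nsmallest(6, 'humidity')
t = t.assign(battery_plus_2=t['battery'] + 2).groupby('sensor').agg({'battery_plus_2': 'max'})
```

150

take 6 rows with smallest humidity:
    battery    site  humidity sensor
0        22  garage        29     s6
9        33    dock        29     s3
1         9    dock        44     s6
4        89   tower        54     s3
3        57    dock        56     s2
14       18   tower        57     s5
add column battery_plus_2 = t['battery'] + 2:
    battery    site  humidity sensor  battery_plus_2
0        22  garage        29     s6              24
9        33    dock        29     s3              35
1         9    dock        44     s6              11
4        89   tower        54     s3              91
3        57    dock        56     s2              59
14       18   tower        57     s5              20
group by sensor, max of battery_plus_2:
        battery_plus_2
sensor                
s2                  59
s3                  91
s5                  20
s6                  24
filter rows where battery_plus_2 >= 59:
        battery_plus_2
sensor                
s2                  59
s3                  91
So sum() = 150.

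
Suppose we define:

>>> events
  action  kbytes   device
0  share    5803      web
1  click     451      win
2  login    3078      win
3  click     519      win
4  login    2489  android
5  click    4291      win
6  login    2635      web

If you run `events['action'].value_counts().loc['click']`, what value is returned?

3

value_counts of action:
action
click    3
login    3
share    1
Name: count, dtype: int64
Reading off the value at index 'click', we get 3.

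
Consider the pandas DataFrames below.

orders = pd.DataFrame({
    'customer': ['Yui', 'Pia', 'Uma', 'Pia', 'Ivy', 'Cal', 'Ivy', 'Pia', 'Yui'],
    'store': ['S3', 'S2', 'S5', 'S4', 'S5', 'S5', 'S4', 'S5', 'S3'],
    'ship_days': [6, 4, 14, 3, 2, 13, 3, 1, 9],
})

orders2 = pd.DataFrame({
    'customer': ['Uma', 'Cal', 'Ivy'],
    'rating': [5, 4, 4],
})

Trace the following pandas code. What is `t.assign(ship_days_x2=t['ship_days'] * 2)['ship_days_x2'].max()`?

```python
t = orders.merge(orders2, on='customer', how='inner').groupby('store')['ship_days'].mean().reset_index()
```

19.3333333333

merge on 'customer' (how='inner') → 4 rows:
  customer store  ship_days  rating
0      Uma    S5         14       5
1      Ivy    S5          2       4
2      Cal    S5         13       4
3      Ivy    S4          3       4
group by store, mean of ship_days:
store
S4    3.000000
S5    9.666667
Name: ship_days, dtype: float64
reset_index():
  store  ship_days
0    S4   3.000000
1    S5   9.666667
add column ship_days_x2 = t['ship_days'] * 2:
  store  ship_days  ship_days_x2
0    S4   3.000000      6.000000
1    S5   9.666667     19.333333
Hence 19.3333333333.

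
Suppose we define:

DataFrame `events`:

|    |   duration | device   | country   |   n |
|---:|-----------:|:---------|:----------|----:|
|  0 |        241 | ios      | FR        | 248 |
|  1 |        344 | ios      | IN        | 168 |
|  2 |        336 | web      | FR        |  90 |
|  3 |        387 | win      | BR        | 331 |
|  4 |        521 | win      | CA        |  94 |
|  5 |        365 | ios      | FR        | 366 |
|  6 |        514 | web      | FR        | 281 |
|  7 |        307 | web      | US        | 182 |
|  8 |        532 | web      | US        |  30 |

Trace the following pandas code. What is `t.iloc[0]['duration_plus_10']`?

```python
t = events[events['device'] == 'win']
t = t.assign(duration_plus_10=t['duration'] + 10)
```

397

filter rows where device == 'win':
   duration device country    n
3       387    win      BR  331
4       521    win      CA   94
add column duration_plus_10 = t['duration'] + 10:
   duration device country    n  duration_plus_10
3       387    win      BR  331               397
4       521    win      CA   94               531
The value at position 0, column 'duration_plus_10' is 397.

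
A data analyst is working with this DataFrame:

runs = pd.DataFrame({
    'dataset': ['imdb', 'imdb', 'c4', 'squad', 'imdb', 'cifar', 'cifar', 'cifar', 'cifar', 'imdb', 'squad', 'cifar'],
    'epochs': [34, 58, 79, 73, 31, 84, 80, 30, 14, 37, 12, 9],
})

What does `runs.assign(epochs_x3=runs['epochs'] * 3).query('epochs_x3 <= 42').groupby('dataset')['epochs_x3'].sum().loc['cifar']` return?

add column epochs_x3 = runs['epochs'] * 3:
   dataset  epochs  epochs_x3
0     imdb      34        102
1     imdb      58        174
2       c4      79        237
3    squad      73        219
4     imdb      31         93
5    cifar      84        252
6    cifar      80        240
7    cifar      30         90
8    cifar      14         42
9     imdb      37        111
10   squad      12         36
11   cifar       9         27
filter rows where epochs_x3 <= 42:
   dataset  epochs  epochs_x3
8    cifar      14         42
10   squad      12         36
11   cifar       9         27
group by dataset, sum of epochs_x3:
dataset
cifar    69
squad    36
Name: epochs_x3, dtype: int64
Reading off the value at index 'cifar', we get 69.

69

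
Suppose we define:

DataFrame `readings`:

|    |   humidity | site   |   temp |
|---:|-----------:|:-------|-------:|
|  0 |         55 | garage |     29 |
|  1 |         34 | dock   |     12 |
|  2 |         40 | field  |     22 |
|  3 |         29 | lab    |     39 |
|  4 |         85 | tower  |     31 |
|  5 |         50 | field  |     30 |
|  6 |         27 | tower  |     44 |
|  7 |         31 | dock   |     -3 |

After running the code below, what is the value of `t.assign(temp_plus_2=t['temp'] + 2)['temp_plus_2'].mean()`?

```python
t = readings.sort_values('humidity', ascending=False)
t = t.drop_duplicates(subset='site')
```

30.2

sort by humidity descending:
   humidity    site  temp
4        85   tower    31
0        55  garage    29
5        50   field    30
2        40   field    22
1        34    dock    12
7        31    dock    -3
3        29     lab    39
6        27   tower    44
drop duplicate site (keep=first):
   humidity    site  temp
4        85   tower    31
0        55  garage    29
5        50   field    30
1        34    dock    12
3        29     lab    39
add column temp_plus_2 = t['temp'] + 2:
   humidity    site  temp  temp_plus_2
4        85   tower    31           33
0        55  garage    29           31
5        50   field    30           32
1        34    dock    12           14
3        29     lab    39           41
Then the mean of column 'temp_plus_2': 30.2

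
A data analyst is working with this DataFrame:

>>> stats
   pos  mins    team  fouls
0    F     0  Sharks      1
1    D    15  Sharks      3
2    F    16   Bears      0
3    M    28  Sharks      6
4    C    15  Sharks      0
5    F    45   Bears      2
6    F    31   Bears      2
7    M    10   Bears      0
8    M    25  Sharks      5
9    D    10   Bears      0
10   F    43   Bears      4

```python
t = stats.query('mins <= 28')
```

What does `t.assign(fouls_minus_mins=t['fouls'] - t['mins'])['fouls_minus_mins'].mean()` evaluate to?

filter rows where mins <= 28:
  pos  mins    team  fouls
0   F     0  Sharks      1
1   D    15  Sharks      3
2   F    16   Bears      0
3   M    28  Sharks      6
4   C    15  Sharks      0
7   M    10   Bears      0
8   M    25  Sharks      5
9   D    10   Bears      0
add column fouls_minus_mins = t['fouls'] - t['mins']:
  pos  mins    team  fouls  fouls_minus_mins
0   F     0  Sharks      1                 1
1   D    15  Sharks      3               -12
2   F    16   Bears      0               -16
3   M    28  Sharks      6               -22
4   C    15  Sharks      0               -15
7   M    10   Bears      0               -10
8   M    25  Sharks      5               -20
9   D    10   Bears      0               -10
Reading off the mean of column 'fouls_minus_mins', we get -13.0.

-13.0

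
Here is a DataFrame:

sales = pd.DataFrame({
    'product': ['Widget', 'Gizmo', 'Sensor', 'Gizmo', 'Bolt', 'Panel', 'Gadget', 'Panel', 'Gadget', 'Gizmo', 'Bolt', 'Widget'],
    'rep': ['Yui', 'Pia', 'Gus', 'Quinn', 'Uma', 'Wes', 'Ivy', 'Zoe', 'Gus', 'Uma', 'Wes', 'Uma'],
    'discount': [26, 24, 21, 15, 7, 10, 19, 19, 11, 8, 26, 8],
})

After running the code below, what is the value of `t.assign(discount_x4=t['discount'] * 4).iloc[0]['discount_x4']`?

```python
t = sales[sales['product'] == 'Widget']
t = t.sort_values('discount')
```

32

filter rows where product == 'Widget':
   product  rep  discount
0   Widget  Yui        26
11  Widget  Uma         8
sort by discount:
   product  rep  discount
11  Widget  Uma         8
0   Widget  Yui        26
add column discount_x4 = t['discount'] * 4:
   product  rep  discount  discount_x4
11  Widget  Uma         8           32
0   Widget  Yui        26          104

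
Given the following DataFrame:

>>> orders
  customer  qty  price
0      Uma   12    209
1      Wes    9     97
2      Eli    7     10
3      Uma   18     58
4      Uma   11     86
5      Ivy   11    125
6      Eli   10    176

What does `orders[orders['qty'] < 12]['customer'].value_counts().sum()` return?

filter rows where qty < 12:
  customer  qty  price
1      Wes    9     97
2      Eli    7     10
4      Uma   11     86
5      Ivy   11    125
6      Eli   10    176
value_counts of customer:
customer
Eli    2
Wes    1
Uma    1
Ivy    1
Name: count, dtype: int64
Reading off the sum of the resulting series, we get 5.

5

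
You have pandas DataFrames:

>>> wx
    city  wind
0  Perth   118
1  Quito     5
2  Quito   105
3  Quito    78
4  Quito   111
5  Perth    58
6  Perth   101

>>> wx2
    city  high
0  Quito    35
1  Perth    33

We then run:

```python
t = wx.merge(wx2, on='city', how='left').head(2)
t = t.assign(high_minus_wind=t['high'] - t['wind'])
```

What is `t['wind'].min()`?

merge on 'city' (how='left') → 7 rows:
    city  wind  high
0  Perth   118    33
1  Quito     5    35
2  Quito   105    35
3  Quito    78    35
4  Quito   111    35
5  Perth    58    33
6  Perth   101    33
take first 2 rows:
    city  wind  high
0  Perth   118    33
1  Quito     5    35
add column high_minus_wind = t['high'] - t['wind']:
    city  wind  high  high_minus_wind
0  Perth   118    33              -85
1  Quito     5    35               30
Hence 5.

5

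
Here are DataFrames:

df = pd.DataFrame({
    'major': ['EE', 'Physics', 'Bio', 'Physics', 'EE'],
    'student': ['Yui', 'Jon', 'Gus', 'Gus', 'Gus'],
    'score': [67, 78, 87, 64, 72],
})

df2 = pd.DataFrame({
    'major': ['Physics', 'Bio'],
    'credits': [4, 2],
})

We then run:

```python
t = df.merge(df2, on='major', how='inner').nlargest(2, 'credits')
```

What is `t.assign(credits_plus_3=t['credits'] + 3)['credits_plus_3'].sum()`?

merge on 'major' (how='inner') → 3 rows:
     major student  score  credits
0  Physics     Jon     78        4
1      Bio     Gus     87        2
2  Physics     Gus     64        4
take 2 rows with largest credits:
     major student  score  credits
0  Physics     Jon     78        4
2  Physics     Gus     64        4
add column credits_plus_3 = t['credits'] + 3:
     major student  score  credits  credits_plus_3
0  Physics     Jon     78        4               7
2  Physics     Gus     64        4               7
Then the sum of column 'credits_plus_3': 14

14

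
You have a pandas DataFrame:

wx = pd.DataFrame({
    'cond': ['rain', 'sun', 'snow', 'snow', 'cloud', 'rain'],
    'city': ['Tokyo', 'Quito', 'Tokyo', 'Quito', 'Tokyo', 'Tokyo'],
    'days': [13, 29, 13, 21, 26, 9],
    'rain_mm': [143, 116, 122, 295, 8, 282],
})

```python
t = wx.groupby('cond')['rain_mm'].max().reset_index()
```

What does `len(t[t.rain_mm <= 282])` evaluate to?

3

group by cond, max of rain_mm:
cond
cloud      8
rain     282
snow     295
sun      116
Name: rain_mm, dtype: int64
reset_index():
    cond  rain_mm
0  cloud        8
1   rain      282
2   snow      295
3    sun      116
filter rows where rain_mm <= 282:
    cond  rain_mm
0  cloud        8
1   rain      282
3    sun      116
Reading off the number of rows, we get 3.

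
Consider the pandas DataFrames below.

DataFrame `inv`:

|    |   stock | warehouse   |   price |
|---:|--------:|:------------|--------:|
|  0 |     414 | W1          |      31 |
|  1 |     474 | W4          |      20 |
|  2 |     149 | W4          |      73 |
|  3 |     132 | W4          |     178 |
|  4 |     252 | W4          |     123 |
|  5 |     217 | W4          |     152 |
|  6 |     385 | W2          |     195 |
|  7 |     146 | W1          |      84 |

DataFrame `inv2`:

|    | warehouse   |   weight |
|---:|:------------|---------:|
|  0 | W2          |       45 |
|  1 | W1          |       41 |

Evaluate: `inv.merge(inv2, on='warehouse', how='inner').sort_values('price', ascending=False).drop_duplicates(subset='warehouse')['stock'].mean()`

265.5

merge on 'warehouse' (how='inner') → 3 rows:
   stock warehouse  price  weight
0    414        W1     31      41
1    385        W2    195      45
2    146        W1     84      41
sort by price descending:
   stock warehouse  price  weight
1    385        W2    195      45
2    146        W1     84      41
0    414        W1     31      41
drop duplicate warehouse (keep=first):
   stock warehouse  price  weight
1    385        W2    195      45
2    146        W1     84      41
mean of column 'stock' → 265.5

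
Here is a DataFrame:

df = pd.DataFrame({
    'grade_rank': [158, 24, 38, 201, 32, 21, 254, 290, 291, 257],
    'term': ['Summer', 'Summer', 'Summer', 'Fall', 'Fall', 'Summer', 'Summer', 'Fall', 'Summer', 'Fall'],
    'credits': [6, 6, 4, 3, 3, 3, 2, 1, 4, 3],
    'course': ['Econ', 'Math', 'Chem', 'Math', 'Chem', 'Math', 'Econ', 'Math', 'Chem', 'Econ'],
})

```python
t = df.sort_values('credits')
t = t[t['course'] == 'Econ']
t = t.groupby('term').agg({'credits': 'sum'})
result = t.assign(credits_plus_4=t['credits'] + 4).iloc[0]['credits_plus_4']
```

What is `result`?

sort by credits:
   grade_rank    term  credits course
7         290    Fall        1   Math
6         254  Summer        2   Econ
3         201    Fall        3   Math
4          32    Fall        3   Chem
5          21  Summer        3   Math
9         257    Fall        3   Econ
2          38  Summer        4   Chem
8         291  Summer        4   Chem
0         158  Summer        6   Econ
1          24  Summer        6   Math
filter rows where course == 'Econ':
   grade_rank    term  credits course
6         254  Summer        2   Econ
9         257    Fall        3   Econ
0         158  Summer        6   Econ
group by term, sum of credits:
        credits
term           
Fall          3
Summer        8
add column credits_plus_4 = t['credits'] + 4:
        credits  credits_plus_4
term                           
Fall          3               7
Summer        8              12

7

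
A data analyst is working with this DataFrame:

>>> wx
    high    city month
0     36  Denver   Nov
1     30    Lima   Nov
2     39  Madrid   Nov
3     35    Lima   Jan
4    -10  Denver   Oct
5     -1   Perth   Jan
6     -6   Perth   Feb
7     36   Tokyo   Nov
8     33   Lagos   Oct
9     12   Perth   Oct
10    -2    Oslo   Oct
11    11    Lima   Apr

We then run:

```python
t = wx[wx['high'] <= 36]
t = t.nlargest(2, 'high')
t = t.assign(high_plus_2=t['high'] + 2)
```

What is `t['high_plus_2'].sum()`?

76

filter rows where high <= 36:
    high    city month
0     36  Denver   Nov
1     30    Lima   Nov
3     35    Lima   Jan
4    -10  Denver   Oct
5     -1   Perth   Jan
6     -6   Perth   Feb
7     36   Tokyo   Nov
8     33   Lagos   Oct
9     12   Perth   Oct
10    -2    Oslo   Oct
11    11    Lima   Apr
take 2 rows with largest high:
   high    city month
0    36  Denver   Nov
7    36   Tokyo   Nov
add column high_plus_2 = t['high'] + 2:
   high    city month  high_plus_2
0    36  Denver   Nov           38
7    36   Tokyo   Nov           38
Reading off the sum of column 'high_plus_2', we get 76.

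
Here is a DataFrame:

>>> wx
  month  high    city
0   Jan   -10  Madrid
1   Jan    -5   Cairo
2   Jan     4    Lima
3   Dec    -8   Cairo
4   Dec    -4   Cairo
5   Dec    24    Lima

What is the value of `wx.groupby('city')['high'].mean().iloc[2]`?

group by city, mean of high:
city
Cairo     -5.666667
Lima      14.000000
Madrid   -10.000000
Name: high, dtype: float64

-10.0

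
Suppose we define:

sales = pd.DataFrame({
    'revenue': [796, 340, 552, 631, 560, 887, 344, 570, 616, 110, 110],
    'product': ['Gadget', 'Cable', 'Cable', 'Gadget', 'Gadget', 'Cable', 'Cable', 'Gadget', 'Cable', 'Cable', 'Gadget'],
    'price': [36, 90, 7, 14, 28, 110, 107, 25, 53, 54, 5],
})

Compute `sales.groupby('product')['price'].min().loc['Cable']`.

7

group by product, min of price:
product
Cable     7
Gadget    5
Name: price, dtype: int64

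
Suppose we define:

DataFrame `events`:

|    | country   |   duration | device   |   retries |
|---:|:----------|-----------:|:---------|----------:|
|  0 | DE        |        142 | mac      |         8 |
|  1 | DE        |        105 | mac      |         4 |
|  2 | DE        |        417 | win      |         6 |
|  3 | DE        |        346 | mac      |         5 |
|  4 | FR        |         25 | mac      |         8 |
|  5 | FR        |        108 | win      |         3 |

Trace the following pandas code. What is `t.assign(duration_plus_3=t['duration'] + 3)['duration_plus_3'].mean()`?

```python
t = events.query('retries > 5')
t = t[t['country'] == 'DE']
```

282.5

filter rows where retries > 5:
  country  duration device  retries
0      DE       142    mac        8
2      DE       417    win        6
4      FR        25    mac        8
filter rows where country == 'DE':
  country  duration device  retries
0      DE       142    mac        8
2      DE       417    win        6
add column duration_plus_3 = t['duration'] + 3:
  country  duration device  retries  duration_plus_3
0      DE       142    mac        8              145
2      DE       417    win        6              420
Then the mean of column 'duration_plus_3': 282.5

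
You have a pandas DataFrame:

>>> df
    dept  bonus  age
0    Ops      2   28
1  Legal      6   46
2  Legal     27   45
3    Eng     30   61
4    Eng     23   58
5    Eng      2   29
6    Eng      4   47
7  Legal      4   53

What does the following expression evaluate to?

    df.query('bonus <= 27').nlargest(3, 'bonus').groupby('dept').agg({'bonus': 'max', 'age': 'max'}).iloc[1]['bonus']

27

filter rows where bonus <= 27:
    dept  bonus  age
0    Ops      2   28
1  Legal      6   46
2  Legal     27   45
4    Eng     23   58
5    Eng      2   29
6    Eng      4   47
7  Legal      4   53
take 3 rows with largest bonus:
    dept  bonus  age
2  Legal     27   45
4    Eng     23   58
1  Legal      6   46
group by dept: max(bonus), max(age):
       bonus  age
dept             
Eng       23   58
Legal     27   46
Taking the value at position 1, column 'bonus' gives 27.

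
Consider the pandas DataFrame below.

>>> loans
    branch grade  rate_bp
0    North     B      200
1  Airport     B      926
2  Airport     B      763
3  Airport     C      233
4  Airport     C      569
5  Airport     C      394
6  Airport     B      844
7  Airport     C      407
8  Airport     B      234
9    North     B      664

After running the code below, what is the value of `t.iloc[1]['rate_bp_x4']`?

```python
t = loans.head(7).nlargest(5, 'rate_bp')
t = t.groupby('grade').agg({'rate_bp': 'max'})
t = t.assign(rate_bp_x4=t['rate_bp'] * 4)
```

2276

take first 7 rows:
    branch grade  rate_bp
0    North     B      200
1  Airport     B      926
2  Airport     B      763
3  Airport     C      233
4  Airport     C      569
5  Airport     C      394
6  Airport     B      844
take 5 rows with largest rate_bp:
    branch grade  rate_bp
1  Airport     B      926
6  Airport     B      844
2  Airport     B      763
4  Airport     C      569
5  Airport     C      394
group by grade, max of rate_bp:
       rate_bp
grade         
B          926
C          569
add column rate_bp_x4 = t['rate_bp'] * 4:
       rate_bp  rate_bp_x4
grade                     
B          926        3704
C          569        2276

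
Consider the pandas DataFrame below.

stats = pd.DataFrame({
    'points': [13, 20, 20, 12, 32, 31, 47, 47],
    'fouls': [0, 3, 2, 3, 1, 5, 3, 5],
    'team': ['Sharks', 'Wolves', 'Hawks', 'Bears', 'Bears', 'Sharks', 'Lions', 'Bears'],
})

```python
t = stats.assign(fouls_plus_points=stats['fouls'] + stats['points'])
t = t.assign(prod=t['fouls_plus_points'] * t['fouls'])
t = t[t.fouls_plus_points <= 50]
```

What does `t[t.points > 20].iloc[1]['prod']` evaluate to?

180

add column fouls_plus_points = stats['fouls'] + stats['points']:
   points  fouls    team  fouls_plus_points
0      13      0  Sharks                 13
1      20      3  Wolves                 23
2      20      2   Hawks                 22
3      12      3   Bears                 15
4      32      1   Bears                 33
5      31      5  Sharks                 36
6      47      3   Lions                 50
7      47      5   Bears                 52
add column prod = t['fouls_plus_points'] * t['fouls']:
   points  fouls    team  fouls_plus_points  prod
0      13      0  Sharks                 13     0
1      20      3  Wolves                 23    69
2      20      2   Hawks                 22    44
3      12      3   Bears                 15    45
4      32      1   Bears                 33    33
5      31      5  Sharks                 36   180
6      47      3   Lions                 50   150
7      47      5   Bears                 52   260
filter rows where fouls_plus_points <= 50:
   points  fouls    team  fouls_plus_points  prod
0      13      0  Sharks                 13     0
1      20      3  Wolves                 23    69
2      20      2   Hawks                 22    44
3      12      3   Bears                 15    45
4      32      1   Bears                 33    33
5      31      5  Sharks                 36   180
6      47      3   Lions                 50   150
filter rows where points > 20:
   points  fouls    team  fouls_plus_points  prod
4      32      1   Bears                 33    33
5      31      5  Sharks                 36   180
6      47      3   Lions                 50   150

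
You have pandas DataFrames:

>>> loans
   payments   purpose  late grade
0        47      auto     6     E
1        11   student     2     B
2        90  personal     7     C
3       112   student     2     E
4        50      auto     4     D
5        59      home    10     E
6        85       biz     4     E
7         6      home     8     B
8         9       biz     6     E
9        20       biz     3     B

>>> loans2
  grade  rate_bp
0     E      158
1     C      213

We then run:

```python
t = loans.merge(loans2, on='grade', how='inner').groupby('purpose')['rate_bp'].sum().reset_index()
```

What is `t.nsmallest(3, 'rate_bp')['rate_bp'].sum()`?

474

merge on 'grade' (how='inner') → 6 rows:
   payments   purpose  late grade  rate_bp
0        47      auto     6     E      158
1        90  personal     7     C      213
2       112   student     2     E      158
3        59      home    10     E      158
4        85       biz     4     E      158
5         9       biz     6     E      158
group by purpose, sum of rate_bp:
purpose
auto        158
biz         316
home        158
personal    213
student     158
Name: rate_bp, dtype: int64
reset_index():
    purpose  rate_bp
0      auto      158
1       biz      316
2      home      158
3  personal      213
4   student      158
take 3 rows with smallest rate_bp:
   purpose  rate_bp
0     auto      158
2     home      158
4  student      158
So sum() = 474.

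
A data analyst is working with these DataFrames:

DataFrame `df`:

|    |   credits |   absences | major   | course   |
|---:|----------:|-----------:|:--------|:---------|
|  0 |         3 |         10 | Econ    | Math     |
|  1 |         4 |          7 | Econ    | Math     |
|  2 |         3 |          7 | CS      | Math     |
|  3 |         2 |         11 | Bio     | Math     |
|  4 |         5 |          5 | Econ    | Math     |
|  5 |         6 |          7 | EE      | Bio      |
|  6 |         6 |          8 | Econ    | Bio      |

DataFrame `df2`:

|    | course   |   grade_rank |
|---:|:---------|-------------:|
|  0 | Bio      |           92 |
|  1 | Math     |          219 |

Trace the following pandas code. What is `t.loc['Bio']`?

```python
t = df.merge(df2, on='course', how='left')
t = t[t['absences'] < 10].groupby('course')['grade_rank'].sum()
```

184

merge on 'course' (how='left') → 7 rows:
   credits  absences major course  grade_rank
0        3        10  Econ   Math         219
1        4         7  Econ   Math         219
2        3         7    CS   Math         219
3        2        11   Bio   Math         219
4        5         5  Econ   Math         219
5        6         7    EE    Bio          92
6        6         8  Econ    Bio          92
filter rows where absences < 10:
   credits  absences major course  grade_rank
1        4         7  Econ   Math         219
2        3         7    CS   Math         219
4        5         5  Econ   Math         219
5        6         7    EE    Bio          92
6        6         8  Econ    Bio          92
group by course, sum of grade_rank:
course
Bio     184
Math    657
Name: grade_rank, dtype: int64
Hence 184.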